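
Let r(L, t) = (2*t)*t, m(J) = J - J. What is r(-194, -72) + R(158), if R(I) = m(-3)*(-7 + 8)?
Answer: 10368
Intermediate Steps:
m(J) = 0
r(L, t) = 2*t**2
R(I) = 0 (R(I) = 0*(-7 + 8) = 0*1 = 0)
r(-194, -72) + R(158) = 2*(-72)**2 + 0 = 2*5184 + 0 = 10368 + 0 = 10368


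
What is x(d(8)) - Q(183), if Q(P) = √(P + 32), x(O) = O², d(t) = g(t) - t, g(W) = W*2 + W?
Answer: 256 - √215 ≈ 241.34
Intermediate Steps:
g(W) = 3*W (g(W) = 2*W + W = 3*W)
d(t) = 2*t (d(t) = 3*t - t = 2*t)
Q(P) = √(32 + P)
x(d(8)) - Q(183) = (2*8)² - √(32 + 183) = 16² - √215 = 256 - √215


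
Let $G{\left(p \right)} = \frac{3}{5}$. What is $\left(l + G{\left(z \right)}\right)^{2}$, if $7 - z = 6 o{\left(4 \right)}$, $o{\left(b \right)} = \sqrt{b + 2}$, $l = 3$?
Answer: $\frac{324}{25} \approx 12.96$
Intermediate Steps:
$o{\left(b \right)} = \sqrt{2 + b}$
$z = 7 - 6 \sqrt{6}$ ($z = 7 - 6 \sqrt{2 + 4} = 7 - 6 \sqrt{6} \approx -7.6969$)
$G{\left(p \right)} = \frac{3}{5}$ ($G{\left(p \right)} = 3 \cdot \frac{1}{5} = \frac{3}{5}$)
$\left(l + G{\left(z \right)}\right)^{2} = \left(3 + \frac{3}{5}\right)^{2} = \left(\frac{18}{5}\right)^{2} = \frac{324}{25}$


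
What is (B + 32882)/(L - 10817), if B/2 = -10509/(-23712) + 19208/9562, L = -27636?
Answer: -88768857349/103792952848 ≈ -0.85525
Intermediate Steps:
B = 13236837/2699216 (B = 2*(-10509/(-23712) + 19208/9562) = 2*(-10509*(-1/23712) + 19208*(1/9562)) = 2*(3503/7904 + 1372/683) = 2*(13236837/5398432) = 13236837/2699216 ≈ 4.9040)
(B + 32882)/(L - 10817) = (13236837/2699216 + 32882)/(-27636 - 10817) = (88768857349/2699216)/(-38453) = (88768857349/2699216)*(-1/38453) = -88768857349/103792952848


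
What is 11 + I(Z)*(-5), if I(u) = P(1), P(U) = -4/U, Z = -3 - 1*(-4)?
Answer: 31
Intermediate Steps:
Z = 1 (Z = -3 + 4 = 1)
I(u) = -4 (I(u) = -4/1 = -4*1 = -4)
11 + I(Z)*(-5) = 11 - 4*(-5) = 11 + 20 = 31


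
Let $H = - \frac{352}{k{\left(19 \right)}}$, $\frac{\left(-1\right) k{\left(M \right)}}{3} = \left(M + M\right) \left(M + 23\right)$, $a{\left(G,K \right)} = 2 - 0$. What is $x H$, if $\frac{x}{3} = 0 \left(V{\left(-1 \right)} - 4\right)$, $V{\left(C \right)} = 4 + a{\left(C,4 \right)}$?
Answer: $0$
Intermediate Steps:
$a{\left(G,K \right)} = 2$ ($a{\left(G,K \right)} = 2 + 0 = 2$)
$k{\left(M \right)} = - 6 M \left(23 + M\right)$ ($k{\left(M \right)} = - 3 \left(M + M\right) \left(M + 23\right) = - 3 \cdot 2 M \left(23 + M\right) = - 6 M \left(23 + M\right)$)
$V{\left(C \right)} = 6$ ($V{\left(C \right)} = 4 + 2 = 6$)
$H = \frac{88}{1197}$ ($H = - \frac{352}{\left(-6\right) 19 \left(23 + 19\right)} = - \frac{352}{\left(-6\right) 19 \cdot 42} = - \frac{352}{-4788} = \left(-352\right) \left(- \frac{1}{4788}\right) = \frac{88}{1197} \approx 0.073517$)
$x = 0$ ($x = 3 \cdot 0 \left(6 - 4\right) = 3 \cdot 0 \cdot 2 = 3 \cdot 0 = 0$)
$x H = 0 \cdot \frac{88}{1197} = 0$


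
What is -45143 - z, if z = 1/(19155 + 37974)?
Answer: -2578974448/57129 ≈ -45143.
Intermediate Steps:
z = 1/57129 ≈ 1.7504e-5
-45143 - z = -45143 - 1*1/57129 = -45143 - 1/57129 = -2578974448/57129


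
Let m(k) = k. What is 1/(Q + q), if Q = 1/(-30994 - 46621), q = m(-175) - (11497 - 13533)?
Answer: 77615/144441514 ≈ 0.00053735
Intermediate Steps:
q = 1861 (q = -175 - (11497 - 13533) = -175 - 1*(-2036) = -175 + 2036 = 1861)
Q = -1/77615 (Q = 1/(-77615) = -1/77615 ≈ -1.2884e-5)
1/(Q + q) = 1/(-1/77615 + 1861) = 1/(144441514/77615) = 77615/144441514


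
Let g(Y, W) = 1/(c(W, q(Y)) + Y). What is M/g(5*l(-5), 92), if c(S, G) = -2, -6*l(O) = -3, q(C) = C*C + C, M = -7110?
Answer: -3555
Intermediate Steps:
q(C) = C + C² (q(C) = C² + C = C + C²)
l(O) = ½ (l(O) = -⅙*(-3) = ½)
g(Y, W) = 1/(-2 + Y)
M/g(5*l(-5), 92) = -7110/(1/(-2 + 5*(½))) = -7110/(1/(-2 + 5/2)) = -7110/(1/(½)) = -7110/2 = -7110*½ = -3555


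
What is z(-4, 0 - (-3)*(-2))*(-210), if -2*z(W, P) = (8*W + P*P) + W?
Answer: 0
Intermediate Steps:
z(W, P) = -9*W/2 - P**2/2 (z(W, P) = -((8*W + P*P) + W)/2 = -((8*W + P**2) + W)/2 = -((P**2 + 8*W) + W)/2 = -(P**2 + 9*W)/2 = -9*W/2 - P**2/2)
z(-4, 0 - (-3)*(-2))*(-210) = (-9/2*(-4) - (0 - (-3)*(-2))**2/2)*(-210) = (18 - (0 - 3*2)**2/2)*(-210) = (18 - (0 - 6)**2/2)*(-210) = (18 - 1/2*(-6)**2)*(-210) = (18 - 1/2*36)*(-210) = (18 - 18)*(-210) = 0*(-210) = 0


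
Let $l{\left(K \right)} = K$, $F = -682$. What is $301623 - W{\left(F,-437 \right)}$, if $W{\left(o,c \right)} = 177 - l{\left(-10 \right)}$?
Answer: $301436$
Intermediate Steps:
$W{\left(o,c \right)} = 187$ ($W{\left(o,c \right)} = 177 - -10 = 177 + 10 = 187$)
$301623 - W{\left(F,-437 \right)} = 301623 - 187 = 301436$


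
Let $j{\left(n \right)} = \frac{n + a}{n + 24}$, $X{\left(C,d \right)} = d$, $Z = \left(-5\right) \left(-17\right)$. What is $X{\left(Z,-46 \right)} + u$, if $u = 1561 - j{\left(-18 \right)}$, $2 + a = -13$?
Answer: $\frac{3041}{2} \approx 1520.5$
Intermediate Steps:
$Z = 85$
$a = -15$ ($a = -2 - 13 = -15$)
$j{\left(n \right)} = \frac{-15 + n}{24 + n}$ ($j{\left(n \right)} = \frac{n - 15}{n + 24} = \frac{-15 + n}{24 + n}$)
$u = \frac{3133}{2}$ ($u = 1561 - \frac{-15 - 18}{24 - 18} = 1561 - \frac{1}{6} \left(-33\right) = 1561 - - \frac{11}{2} = 1561 + \frac{11}{2} = \frac{3133}{2} \approx 1566.5$)
$X{\left(Z,-46 \right)} + u = -46 + \frac{3133}{2} = \frac{3041}{2}$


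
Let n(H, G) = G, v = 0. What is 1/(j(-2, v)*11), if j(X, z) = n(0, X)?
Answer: -1/22 ≈ -0.045455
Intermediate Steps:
j(X, z) = X
1/(j(-2, v)*11) = 1/(-2*11) = 1/(-22) = -1/22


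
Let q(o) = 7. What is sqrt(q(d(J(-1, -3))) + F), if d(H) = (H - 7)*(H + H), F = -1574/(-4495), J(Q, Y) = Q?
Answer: 3*sqrt(16501145)/4495 ≈ 2.7111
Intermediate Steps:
F = 1574/4495 (F = -1574*(-1/4495) = 1574/4495 ≈ 0.35017)
d(H) = 2*H*(-7 + H) (d(H) = (-7 + H)*(2*H) = 2*H*(-7 + H))
sqrt(q(d(J(-1, -3))) + F) = sqrt(7 + 1574/4495) = sqrt(33039/4495) = 3*sqrt(16501145)/4495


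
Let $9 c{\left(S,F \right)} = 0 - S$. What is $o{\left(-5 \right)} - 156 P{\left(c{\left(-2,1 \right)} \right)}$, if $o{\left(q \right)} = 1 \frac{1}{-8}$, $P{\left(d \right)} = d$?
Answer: $- \frac{835}{24} \approx -34.792$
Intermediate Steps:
$c{\left(S,F \right)} = - \frac{S}{9}$ ($c{\left(S,F \right)} = \frac{0 - S}{9} = \frac{\left(-1\right) S}{9} = - \frac{S}{9}$)
$o{\left(q \right)} = - \frac{1}{8}$ ($o{\left(q \right)} = 1 \left(- \frac{1}{8}\right) = - \frac{1}{8}$)
$o{\left(-5 \right)} - 156 P{\left(c{\left(-2,1 \right)} \right)} = - \frac{1}{8} - 156 \left(\left(- \frac{1}{9}\right) \left(-2\right)\right) = - \frac{1}{8} - \frac{104}{3} = - \frac{835}{24}$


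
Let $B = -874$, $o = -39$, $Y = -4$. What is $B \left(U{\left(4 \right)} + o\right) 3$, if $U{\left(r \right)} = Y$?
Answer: $112746$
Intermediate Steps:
$U{\left(r \right)} = -4$
$B \left(U{\left(4 \right)} + o\right) 3 = - 874 \left(-4 - 39\right) 3 = - 874 \left(\left(-43\right) 3\right) = \left(-874\right) \left(-129\right) = 112746$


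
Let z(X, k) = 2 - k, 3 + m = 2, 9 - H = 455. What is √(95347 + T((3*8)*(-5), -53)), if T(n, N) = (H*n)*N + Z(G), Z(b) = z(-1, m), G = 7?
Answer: I*√2741210 ≈ 1655.7*I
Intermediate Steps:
H = -446 (H = 9 - 1*455 = 9 - 455 = -446)
m = -1 (m = -3 + 2 = -1)
Z(b) = 3 (Z(b) = 2 - 1*(-1) = 2 + 1 = 3)
T(n, N) = 3 - 446*N*n (T(n, N) = (-446*n)*N + 3 = -446*N*n + 3 = 3 - 446*N*n)
√(95347 + T((3*8)*(-5), -53)) = √(95347 + (3 - 446*(-53)*(3*8)*(-5))) = √(95347 + (3 - 446*(-53)*24*(-5))) = √(95347 + (3 - 446*(-53)*(-120))) = √(95347 + (3 - 2836560)) = √(95347 - 2836557) = √(-2741210) = I*√2741210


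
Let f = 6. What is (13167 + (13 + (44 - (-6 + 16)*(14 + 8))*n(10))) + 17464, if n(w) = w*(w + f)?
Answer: 2484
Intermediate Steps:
n(w) = w*(6 + w) (n(w) = w*(w + 6) = w*(6 + w))
(13167 + (13 + (44 - (-6 + 16)*(14 + 8))*n(10))) + 17464 = (13167 + (13 + (44 - (-6 + 16)*(14 + 8))*(10*(6 + 10)))) + 17464 = (13167 + (13 + (44 - 10*22)*(10*16))) + 17464 = (13167 + (13 + (44 - 1*220)*160)) + 17464 = (13167 + (13 + (44 - 220)*160)) + 17464 = (13167 + (13 - 176*160)) + 17464 = (13167 + (13 - 28160)) + 17464 = (13167 - 28147) + 17464 = -14980 + 17464 = 2484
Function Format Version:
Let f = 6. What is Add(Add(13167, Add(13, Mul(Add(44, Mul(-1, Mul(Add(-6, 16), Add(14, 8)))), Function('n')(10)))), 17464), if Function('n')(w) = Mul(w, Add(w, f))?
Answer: 2484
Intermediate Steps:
Function('n')(w) = Mul(w, Add(6, w)) (Function('n')(w) = Mul(w, Add(w, 6)) = Mul(w, Add(6, w)))
Add(Add(13167, Add(13, Mul(Add(44, Mul(-1, Mul(Add(-6, 16), Add(14, 8)))), Function('n')(10)))), 17464) = Add(Add(13167, Add(13, Mul(Add(44, Mul(-1, Mul(Add(-6, 16), Add(14, 8)))), Mul(10, Add(6, 10))))), 17464) = Add(Add(13167, Add(13, Mul(Add(44, Mul(-1, Mul(10, 22))), Mul(10, 16)))), 17464) = Add(Add(13167, Add(13, Mul(Add(44, Mul(-1, 220)), 160))), 17464) = Add(Add(13167, Add(13, Mul(Add(44, -220), 160))), 17464) = Add(Add(13167, Add(13, Mul(-176, 160))), 17464) = Add(Add(13167, Add(13, -28160)), 17464) = Add(Add(13167, -28147), 17464) = Add(-14980, 17464) = 2484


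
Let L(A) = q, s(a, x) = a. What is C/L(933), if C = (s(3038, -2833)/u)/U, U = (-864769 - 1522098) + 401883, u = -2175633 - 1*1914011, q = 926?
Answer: 49/121244434527008 ≈ 4.0414e-13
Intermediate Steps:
u = -4089644 (u = -2175633 - 1914011 = -4089644)
U = -1984984 (U = -2386867 + 401883 = -1984984)
L(A) = 926
C = 49/130933514608 (C = (3038/(-4089644))/(-1984984) = (3038*(-1/4089644))*(-1/1984984) = -49/65962*(-1/1984984) = 49/130933514608 ≈ 3.7424e-10)
C/L(933) = (49/130933514608)/926 = (49/130933514608)*(1/926) = 49/121244434527008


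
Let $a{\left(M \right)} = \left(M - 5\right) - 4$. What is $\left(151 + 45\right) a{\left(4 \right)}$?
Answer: $-980$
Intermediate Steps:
$a{\left(M \right)} = -9 + M$ ($a{\left(M \right)} = \left(-5 + M\right) - 4 = -9 + M$)
$\left(151 + 45\right) a{\left(4 \right)} = \left(151 + 45\right) \left(-9 + 4\right) = 196 \left(-5\right) = -980$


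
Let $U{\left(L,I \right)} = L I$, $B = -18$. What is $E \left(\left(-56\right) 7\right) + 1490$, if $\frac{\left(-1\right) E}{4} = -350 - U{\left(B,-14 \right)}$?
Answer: $-942446$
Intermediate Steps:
$U{\left(L,I \right)} = I L$
$E = 2408$ ($E = - 4 \left(-350 - \left(-14\right) \left(-18\right)\right) = - 4 \left(-350 - 252\right) = \left(-4\right) \left(-602\right) = 2408$)
$E \left(\left(-56\right) 7\right) + 1490 = 2408 \left(\left(-56\right) 7\right) + 1490 = 2408 \left(-392\right) + 1490 = -943936 + 1490 = -942446$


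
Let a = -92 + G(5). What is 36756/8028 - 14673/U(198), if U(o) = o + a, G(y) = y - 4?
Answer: -3162832/23861 ≈ -132.55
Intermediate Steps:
G(y) = -4 + y
a = -91 (a = -92 + (-4 + 5) = -92 + 1 = -91)
U(o) = -91 + o (U(o) = o - 91 = -91 + o)
36756/8028 - 14673/U(198) = 36756/8028 - 14673/(-91 + 198) = 36756*(1/8028) - 14673/107 = 1021/223 - 14673*1/107 = 1021/223 - 14673/107 = -3162832/23861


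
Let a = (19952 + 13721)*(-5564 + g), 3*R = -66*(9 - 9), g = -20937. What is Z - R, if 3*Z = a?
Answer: -892368173/3 ≈ -2.9746e+8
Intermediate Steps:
R = 0 (R = (-66*(9 - 9))/3 = (-66*0)/3 = (⅓)*0 = 0)
a = -892368173 (a = (19952 + 13721)*(-5564 - 20937) = 33673*(-26501) = -892368173)
Z = -892368173/3 (Z = (⅓)*(-892368173) = -892368173/3 ≈ -2.9746e+8)
Z - R = -892368173/3 - 1*0 = -892368173/3 + 0 = -892368173/3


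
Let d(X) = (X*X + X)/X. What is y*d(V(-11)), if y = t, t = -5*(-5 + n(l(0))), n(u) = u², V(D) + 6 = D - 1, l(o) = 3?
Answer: 340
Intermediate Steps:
V(D) = -7 + D (V(D) = -6 + (D - 1) = -6 + (-1 + D) = -7 + D)
d(X) = (X + X²)/X (d(X) = (X² + X)/X = (X + X²)/X)
t = -20 (t = -5*(-5 + 3²) = -5*(-5 + 9) = -5*4 = -20)
y = -20
y*d(V(-11)) = -20*(1 + (-7 - 11)) = -20*(1 - 18) = -20*(-17) = 340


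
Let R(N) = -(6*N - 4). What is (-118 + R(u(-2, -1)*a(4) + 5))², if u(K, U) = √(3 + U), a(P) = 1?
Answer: 20808 + 1728*√2 ≈ 23252.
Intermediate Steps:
R(N) = 4 - 6*N (R(N) = -(-4 + 6*N) = 4 - 6*N)
(-118 + R(u(-2, -1)*a(4) + 5))² = (-118 + (4 - 6*(√(3 - 1)*1 + 5)))² = (-118 + (4 - 6*(√2*1 + 5)))² = (-118 + (4 - 6*(√2 + 5)))² = (-118 + (4 - 6*(5 + √2)))² = (-118 + (4 + (-30 - 6*√2)))² = (-118 + (-26 - 6*√2))² = (-144 - 6*√2)²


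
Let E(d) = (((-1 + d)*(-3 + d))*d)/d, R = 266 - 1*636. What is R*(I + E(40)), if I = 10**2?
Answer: -570910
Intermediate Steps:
R = -370 (R = 266 - 636 = -370)
I = 100
E(d) = (-1 + d)*(-3 + d) (E(d) = (d*(-1 + d)*(-3 + d))/d = (-1 + d)*(-3 + d))
R*(I + E(40)) = -370*(100 + (3 + 40**2 - 4*40)) = -370*(100 + (3 + 1600 - 160)) = -370*(100 + 1443) = -370*1543 = -570910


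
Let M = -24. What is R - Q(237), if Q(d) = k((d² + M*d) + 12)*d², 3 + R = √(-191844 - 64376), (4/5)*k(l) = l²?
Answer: -716026417596417/4 + 2*I*√64055 ≈ -1.7901e+14 + 506.18*I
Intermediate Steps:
k(l) = 5*l²/4
R = -3 + 2*I*√64055 (R = -3 + √(-191844 - 64376) = -3 + √(-256220) = -3 + 2*I*√64055 ≈ -3.0 + 506.18*I)
Q(d) = 5*d²*(12 + d² - 24*d)²/4 (Q(d) = (5*((d² - 24*d) + 12)²/4)*d² = (5*(12 + d² - 24*d)²/4)*d² = 5*d²*(12 + d² - 24*d)²/4)
R - Q(237) = (-3 + 2*I*√64055) - 5*237²*(12 + 237² - 24*237)²/4 = (-3 + 2*I*√64055) - 5*56169*(12 + 56169 - 5688)²/4 = (-3 + 2*I*√64055) - 5*56169*50493²/4 = (-3 + 2*I*√64055) - 5*56169*2549543049/4 = (-3 + 2*I*√64055) - 1*716026417596405/4 = (-3 + 2*I*√64055) - 716026417596405/4 = -716026417596417/4 + 2*I*√64055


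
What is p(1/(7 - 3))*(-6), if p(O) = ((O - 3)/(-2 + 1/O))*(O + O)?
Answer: 33/8 ≈ 4.1250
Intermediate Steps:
p(O) = 2*O*(-3 + O)/(-2 + 1/O) (p(O) = ((-3 + O)/(-2 + 1/O))*(2*O) = 2*O*(-3 + O)/(-2 + 1/O))
p(1/(7 - 3))*(-6) = (2*(1/(7 - 3))**2*(3 - 1/(7 - 3))/(-1 + 2/(7 - 3)))*(-6) = (2*(1/4)**2*(3 - 1/4)/(-1 + 2/4))*(-6) = (2*(1/4)**2*(3 - 1*1/4)/(-1 + 2*(1/4)))*(-6) = (2*(1/16)*(3 - 1/4)/(-1 + 1/2))*(-6) = (2*(1/16)*(11/4)/(-1/2))*(-6) = (2*(1/16)*(-2)*(11/4))*(-6) = -11/16*(-6) = 33/8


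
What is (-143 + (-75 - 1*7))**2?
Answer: 50625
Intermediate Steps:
(-143 + (-75 - 1*7))**2 = (-143 + (-75 - 7))**2 = (-143 - 82)**2 = (-225)**2 = 50625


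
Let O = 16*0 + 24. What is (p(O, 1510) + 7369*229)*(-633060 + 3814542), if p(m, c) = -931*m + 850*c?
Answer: 9381099169674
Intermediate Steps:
O = 24 (O = 0 + 24 = 24)
(p(O, 1510) + 7369*229)*(-633060 + 3814542) = ((-931*24 + 850*1510) + 7369*229)*(-633060 + 3814542) = ((-22344 + 1283500) + 1687501)*3181482 = (1261156 + 1687501)*3181482 = 2948657*3181482 = 9381099169674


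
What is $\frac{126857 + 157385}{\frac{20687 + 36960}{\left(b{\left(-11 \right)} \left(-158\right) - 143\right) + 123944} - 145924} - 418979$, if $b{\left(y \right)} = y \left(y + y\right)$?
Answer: $- \frac{5231366540696057}{12485929413} \approx -4.1898 \cdot 10^{5}$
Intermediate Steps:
$b{\left(y \right)} = 2 y^{2}$ ($b{\left(y \right)} = y 2 y = 2 y^{2}$)
$\frac{126857 + 157385}{\frac{20687 + 36960}{\left(b{\left(-11 \right)} \left(-158\right) - 143\right) + 123944} - 145924} - 418979 = \frac{126857 + 157385}{\frac{20687 + 36960}{\left(2 \left(-11\right)^{2} \left(-158\right) - 143\right) + 123944} - 145924} - 418979 = \frac{284242}{\frac{57647}{\left(2 \cdot 121 \left(-158\right) - 143\right) + 123944} - 145924} - 418979 = \frac{284242}{\frac{57647}{\left(242 \left(-158\right) - 143\right) + 123944} - 145924} - 418979 = \frac{284242}{\frac{57647}{\left(-38236 - 143\right) + 123944} - 145924} - 418979 = \frac{284242}{\frac{57647}{-38379 + 123944} - 145924} - 418979 = \frac{284242}{\frac{57647}{85565} - 145924} - 418979 = \frac{284242}{- \frac{12485929413}{85565}} - 418979 = 284242 \left(- \frac{85565}{12485929413}\right) - 418979 = - \frac{24321166730}{12485929413} - 418979 = - \frac{5231366540696057}{12485929413}$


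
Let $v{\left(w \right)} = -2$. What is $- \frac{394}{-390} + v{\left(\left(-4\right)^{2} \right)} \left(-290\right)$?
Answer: $\frac{113297}{195} \approx 581.01$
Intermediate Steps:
$- \frac{394}{-390} + v{\left(\left(-4\right)^{2} \right)} \left(-290\right) = - \frac{394}{-390} - -580 = \left(-394\right) \left(- \frac{1}{390}\right) + 580 = \frac{197}{195} + 580 = \frac{113297}{195}$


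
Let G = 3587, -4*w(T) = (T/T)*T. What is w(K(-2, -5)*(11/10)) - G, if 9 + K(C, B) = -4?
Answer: -143337/40 ≈ -3583.4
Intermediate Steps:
K(C, B) = -13 (K(C, B) = -9 - 4 = -13)
w(T) = -T/4 (w(T) = -T/T*T/4 = -T/4)
w(K(-2, -5)*(11/10)) - G = -(-13)*11/10/4 - 1*3587 = -(-13)*11*(⅒)/4 - 3587 = -(-13)*11/(4*10) - 3587 = -¼*(-143/10) - 3587 = 143/40 - 3587 = -143337/40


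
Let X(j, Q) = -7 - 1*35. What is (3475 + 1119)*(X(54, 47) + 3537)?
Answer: 16056030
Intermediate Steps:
X(j, Q) = -42 (X(j, Q) = -7 - 35 = -42)
(3475 + 1119)*(X(54, 47) + 3537) = (3475 + 1119)*(-42 + 3537) = 4594*3495 = 16056030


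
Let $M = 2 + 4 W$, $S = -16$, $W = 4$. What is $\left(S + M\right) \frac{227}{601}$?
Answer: $\frac{454}{601} \approx 0.75541$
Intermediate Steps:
$M = 18$ ($M = 2 + 4 \cdot 4 = 2 + 16 = 18$)
$\left(S + M\right) \frac{227}{601} = \left(-16 + 18\right) \frac{227}{601} = 2 \cdot 227 \cdot \frac{1}{601} = 2 \cdot \frac{227}{601} = \frac{454}{601}$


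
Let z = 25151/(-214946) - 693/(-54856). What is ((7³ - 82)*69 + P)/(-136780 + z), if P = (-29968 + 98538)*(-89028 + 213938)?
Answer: -50495860727390319592/806392424463479 ≈ -62619.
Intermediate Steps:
P = 8565078700 (P = 68570*124910 = 8565078700)
z = -615362839/5895538888 (z = 25151*(-1/214946) - 693*(-1/54856) = -25151/214946 + 693/54856 = -615362839/5895538888 ≈ -0.10438)
((7³ - 82)*69 + P)/(-136780 + z) = ((7³ - 82)*69 + 8565078700)/(-136780 - 615362839/5895538888) = ((343 - 82)*69 + 8565078700)/(-806392424463479/5895538888) = (261*69 + 8565078700)*(-5895538888/806392424463479) = (18009 + 8565078700)*(-5895538888/806392424463479) = 8565096709*(-5895538888/806392424463479) = -50495860727390319592/806392424463479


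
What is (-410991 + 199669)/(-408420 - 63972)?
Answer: 105661/236196 ≈ 0.44734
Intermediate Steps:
(-410991 + 199669)/(-408420 - 63972) = -211322/(-472392) = -211322*(-1/472392) = 105661/236196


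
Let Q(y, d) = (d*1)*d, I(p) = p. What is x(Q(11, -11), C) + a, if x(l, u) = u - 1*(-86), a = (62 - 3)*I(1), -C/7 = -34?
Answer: 383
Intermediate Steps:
C = 238 (C = -7*(-34) = 238)
Q(y, d) = d² (Q(y, d) = d*d = d²)
a = 59 (a = (62 - 3)*1 = 59*1 = 59)
x(l, u) = 86 + u (x(l, u) = u + 86 = 86 + u)
x(Q(11, -11), C) + a = (86 + 238) + 59 = 324 + 59 = 383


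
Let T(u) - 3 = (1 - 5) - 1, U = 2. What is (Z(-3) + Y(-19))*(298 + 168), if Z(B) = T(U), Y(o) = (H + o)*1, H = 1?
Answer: -9320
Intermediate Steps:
T(u) = -2 (T(u) = 3 + ((1 - 5) - 1) = 3 + (-4 - 1) = 3 - 5 = -2)
Y(o) = 1 + o (Y(o) = (1 + o)*1 = 1 + o)
Z(B) = -2
(Z(-3) + Y(-19))*(298 + 168) = (-2 + (1 - 19))*(298 + 168) = (-2 - 18)*466 = -20*466 = -9320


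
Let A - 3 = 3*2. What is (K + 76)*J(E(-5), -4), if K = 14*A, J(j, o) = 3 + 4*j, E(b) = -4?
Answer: -2626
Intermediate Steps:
A = 9 (A = 3 + 3*2 = 3 + 6 = 9)
K = 126 (K = 14*9 = 126)
(K + 76)*J(E(-5), -4) = (126 + 76)*(3 + 4*(-4)) = 202*(3 - 16) = 202*(-13) = -2626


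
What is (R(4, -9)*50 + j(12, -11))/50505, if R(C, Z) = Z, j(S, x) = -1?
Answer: -451/50505 ≈ -0.0089298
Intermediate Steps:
(R(4, -9)*50 + j(12, -11))/50505 = (-9*50 - 1)/50505 = (-450 - 1)*(1/50505) = -451*1/50505 = -451/50505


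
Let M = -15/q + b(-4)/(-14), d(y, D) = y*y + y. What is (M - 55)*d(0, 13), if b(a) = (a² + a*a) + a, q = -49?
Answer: 0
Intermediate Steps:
b(a) = a + 2*a² (b(a) = (a² + a²) + a = 2*a² + a = a + 2*a²)
d(y, D) = y + y² (d(y, D) = y² + y = y + y²)
M = -83/49 (M = -15/(-49) - 4*(1 + 2*(-4))/(-14) = -15*(-1/49) - 4*(1 - 8)*(-1/14) = 15/49 - 4*(-7)*(-1/14) = 15/49 + 28*(-1/14) = 15/49 - 2 = -83/49 ≈ -1.6939)
(M - 55)*d(0, 13) = (-83/49 - 55)*(0*(1 + 0)) = -0 = -2778/49*0 = 0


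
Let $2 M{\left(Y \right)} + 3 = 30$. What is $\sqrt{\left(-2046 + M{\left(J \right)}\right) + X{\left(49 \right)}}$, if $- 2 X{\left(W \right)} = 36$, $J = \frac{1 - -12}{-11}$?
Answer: $\frac{i \sqrt{8202}}{2} \approx 45.282 i$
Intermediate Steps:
$J = - \frac{13}{11}$ ($J = \left(1 + 12\right) \left(- \frac{1}{11}\right) = 13 \left(- \frac{1}{11}\right) = - \frac{13}{11} \approx -1.1818$)
$M{\left(Y \right)} = \frac{27}{2}$ ($M{\left(Y \right)} = - \frac{3}{2} + \frac{1}{2} \cdot 30 = - \frac{3}{2} + 15 = \frac{27}{2}$)
$X{\left(W \right)} = -18$ ($X{\left(W \right)} = \left(- \frac{1}{2}\right) 36 = -18$)
$\sqrt{\left(-2046 + M{\left(J \right)}\right) + X{\left(49 \right)}} = \sqrt{\left(-2046 + \frac{27}{2}\right) - 18} = \sqrt{- \frac{4065}{2} - 18} = \sqrt{- \frac{4101}{2}} = \frac{i \sqrt{8202}}{2}$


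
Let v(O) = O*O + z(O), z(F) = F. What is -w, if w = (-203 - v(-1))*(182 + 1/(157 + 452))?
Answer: 110839/3 ≈ 36946.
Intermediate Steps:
v(O) = O + O² (v(O) = O*O + O = O² + O = O + O²)
w = -110839/3 (w = (-203 - (-1)*(1 - 1))*(182 + 1/(157 + 452)) = (-203 - (-1)*0)*(182 + 1/609) = (-203 - 1*0)*(182 + 1/609) = (-203 + 0)*(110839/609) = -203*110839/609 = -110839/3 ≈ -36946.)
-w = -1*(-110839/3) = 110839/3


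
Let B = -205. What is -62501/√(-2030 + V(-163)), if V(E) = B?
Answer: 62501*I*√2235/2235 ≈ 1322.1*I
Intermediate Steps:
V(E) = -205
-62501/√(-2030 + V(-163)) = -62501/√(-2030 - 205) = -62501*(-I*√2235/2235) = -(-62501)*I*√2235/2235 = 62501*I*√2235/2235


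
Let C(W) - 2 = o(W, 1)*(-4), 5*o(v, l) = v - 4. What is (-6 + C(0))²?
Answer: 16/25 ≈ 0.64000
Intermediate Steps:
o(v, l) = -⅘ + v/5 (o(v, l) = (v - 4)/5 = (-4 + v)/5 = -⅘ + v/5)
C(W) = 26/5 - 4*W/5 (C(W) = 2 + (-⅘ + W/5)*(-4) = 2 + (16/5 - 4*W/5) = 26/5 - 4*W/5)
(-6 + C(0))² = (-6 + (26/5 - ⅘*0))² = (-6 + (26/5 + 0))² = (-6 + 26/5)² = (-⅘)² = 16/25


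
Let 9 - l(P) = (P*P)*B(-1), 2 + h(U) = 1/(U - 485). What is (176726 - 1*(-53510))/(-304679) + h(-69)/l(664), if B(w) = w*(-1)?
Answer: -56235126980917/74418271691242 ≈ -0.75566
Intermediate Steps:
h(U) = -2 + 1/(-485 + U) (h(U) = -2 + 1/(U - 485) = -2 + 1/(-485 + U))
B(w) = -w
l(P) = 9 - P² (l(P) = 9 - P*P*(-1*(-1)) = 9 - P²)
(176726 - 1*(-53510))/(-304679) + h(-69)/l(664) = (176726 - 1*(-53510))/(-304679) + ((971 - 2*(-69))/(-485 - 69))/(9 - 1*664²) = (176726 + 53510)*(-1/304679) + ((971 + 138)/(-554))/(9 - 1*440896) = 230236*(-1/304679) + (-1/554*1109)/(9 - 440896) = -230236/304679 - 1109/554/(-440887) = -230236/304679 - 1109/554*(-1/440887) = -230236/304679 + 1109/244251398 = -56235126980917/74418271691242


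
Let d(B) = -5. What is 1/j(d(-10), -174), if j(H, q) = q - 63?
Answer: -1/237 ≈ -0.0042194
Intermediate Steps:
j(H, q) = -63 + q
1/j(d(-10), -174) = 1/(-63 - 174) = 1/(-237) = -1/237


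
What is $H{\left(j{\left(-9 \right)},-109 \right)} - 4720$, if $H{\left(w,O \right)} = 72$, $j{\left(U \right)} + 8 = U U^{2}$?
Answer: $-4648$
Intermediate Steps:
$j{\left(U \right)} = -8 + U^{3}$ ($j{\left(U \right)} = -8 + U U^{2} = -8 + U^{3}$)
$H{\left(j{\left(-9 \right)},-109 \right)} - 4720 = 72 - 4720 = -4648$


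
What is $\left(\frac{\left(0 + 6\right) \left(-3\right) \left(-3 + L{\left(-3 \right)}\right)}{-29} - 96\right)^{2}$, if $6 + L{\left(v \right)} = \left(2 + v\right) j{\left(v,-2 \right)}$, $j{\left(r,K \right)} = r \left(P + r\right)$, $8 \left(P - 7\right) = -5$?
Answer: $\frac{122213025}{13456} \approx 9082.4$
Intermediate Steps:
$P = \frac{51}{8}$ ($P = 7 + \frac{1}{8} \left(-5\right) = 7 - \frac{5}{8} = \frac{51}{8} \approx 6.375$)
$j{\left(r,K \right)} = r \left(\frac{51}{8} + r\right)$
$L{\left(v \right)} = -6 + \frac{v \left(2 + v\right) \left(51 + 8 v\right)}{8}$ ($L{\left(v \right)} = -6 + \left(2 + v\right) \frac{v \left(51 + 8 v\right)}{8} = -6 + \frac{v \left(2 + v\right) \left(51 + 8 v\right)}{8}$)
$\left(\frac{\left(0 + 6\right) \left(-3\right) \left(-3 + L{\left(-3 \right)}\right)}{-29} - 96\right)^{2} = \left(\frac{\left(0 + 6\right) \left(-3\right) \left(-3 + \left(-6 + \left(-3\right)^{3} + \frac{51}{4} \left(-3\right) + \frac{67 \left(-3\right)^{2}}{8}\right)\right)}{-29} - 96\right)^{2} = \left(6 \left(-3\right) \left(-3 - - \frac{33}{8}\right) \left(- \frac{1}{29}\right) - 96\right)^{2} = \left(- 18 \left(-3 - - \frac{33}{8}\right) \left(- \frac{1}{29}\right) - 96\right)^{2} = \left(- 18 \left(-3 + \frac{33}{8}\right) \left(- \frac{1}{29}\right) - 96\right)^{2} = \left(\left(-18\right) \frac{9}{8} \left(- \frac{1}{29}\right) - 96\right)^{2} = \left(\left(- \frac{81}{4}\right) \left(- \frac{1}{29}\right) - 96\right)^{2} = \left(\frac{81}{116} - 96\right)^{2} = \left(- \frac{11055}{116}\right)^{2} = \frac{122213025}{13456}$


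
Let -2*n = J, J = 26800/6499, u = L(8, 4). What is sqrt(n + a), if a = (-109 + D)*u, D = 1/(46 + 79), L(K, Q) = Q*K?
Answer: 6*I*sqrt(570062210)/2425 ≈ 59.075*I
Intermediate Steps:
L(K, Q) = K*Q
u = 32 (u = 8*4 = 32)
D = 1/125 ≈ 0.0080000
J = 400/97 (J = 26800*(1/6499) = 400/97 ≈ 4.1237)
n = -200/97 (n = -1/2*400/97 = -200/97 ≈ -2.0619)
a = -435968/125 (a = (-109 + 1/125)*32 = -13624/125*32 = -435968/125 ≈ -3487.7)
sqrt(n + a) = sqrt(-200/97 - 435968/125) = sqrt(-42313896/12125) = 6*I*sqrt(570062210)/2425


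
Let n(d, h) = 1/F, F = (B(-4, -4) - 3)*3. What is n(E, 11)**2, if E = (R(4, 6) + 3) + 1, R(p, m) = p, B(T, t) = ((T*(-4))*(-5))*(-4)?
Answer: 1/904401 ≈ 1.1057e-6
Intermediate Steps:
B(T, t) = -80*T (B(T, t) = (-4*T*(-5))*(-4) = (20*T)*(-4) = -80*T)
F = 951 (F = (-80*(-4) - 3)*3 = (320 - 3)*3 = 317*3 = 951)
E = 8 (E = (4 + 3) + 1 = 7 + 1 = 8)
n(d, h) = 1/951
n(E, 11)**2 = (1/951)**2 = 1/904401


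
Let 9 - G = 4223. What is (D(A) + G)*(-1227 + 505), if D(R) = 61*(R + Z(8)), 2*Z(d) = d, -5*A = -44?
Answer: 12393852/5 ≈ 2.4788e+6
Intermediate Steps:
A = 44/5 (A = -⅕*(-44) = 44/5 ≈ 8.8000)
G = -4214 (G = 9 - 1*4223 = 9 - 4223 = -4214)
Z(d) = d/2
D(R) = 244 + 61*R (D(R) = 61*(R + (½)*8) = 61*(R + 4) = 61*(4 + R) = 244 + 61*R)
(D(A) + G)*(-1227 + 505) = ((244 + 61*(44/5)) - 4214)*(-1227 + 505) = ((244 + 2684/5) - 4214)*(-722) = (3904/5 - 4214)*(-722) = -17166/5*(-722) = 12393852/5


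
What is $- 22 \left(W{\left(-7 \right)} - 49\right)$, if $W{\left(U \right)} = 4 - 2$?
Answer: $1034$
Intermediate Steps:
$W{\left(U \right)} = 2$
$- 22 \left(W{\left(-7 \right)} - 49\right) = - 22 \left(2 - 49\right) = \left(-22\right) \left(-47\right) = 1034$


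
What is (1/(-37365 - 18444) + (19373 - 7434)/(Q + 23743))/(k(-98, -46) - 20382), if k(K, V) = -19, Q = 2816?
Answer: -438052/19880998911 ≈ -2.2034e-5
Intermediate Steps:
(1/(-37365 - 18444) + (19373 - 7434)/(Q + 23743))/(k(-98, -46) - 20382) = (1/(-37365 - 18444) + (19373 - 7434)/(2816 + 23743))/(-19 - 20382) = (1/(-55809) + 11939/26559)/(-20401) = (-1/55809 + 11939*(1/26559))*(-1/20401) = (-1/55809 + 11939/26559)*(-1/20401) = (438052/974511)*(-1/20401) = -438052/19880998911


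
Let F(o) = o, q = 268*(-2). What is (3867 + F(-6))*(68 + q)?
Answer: -1806948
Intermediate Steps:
q = -536
(3867 + F(-6))*(68 + q) = (3867 - 6)*(68 - 536) = 3861*(-468) = -1806948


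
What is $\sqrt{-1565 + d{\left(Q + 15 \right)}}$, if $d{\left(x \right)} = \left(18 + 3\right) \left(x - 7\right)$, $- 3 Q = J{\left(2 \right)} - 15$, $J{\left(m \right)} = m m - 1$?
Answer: $i \sqrt{1313} \approx 36.235 i$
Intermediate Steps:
$J{\left(m \right)} = -1 + m^{2}$ ($J{\left(m \right)} = m^{2} - 1 = -1 + m^{2}$)
$Q = 4$ ($Q = - \frac{\left(-1 + 2^{2}\right) - 15}{3} = - \frac{\left(-1 + 4\right) - 15}{3} = - \frac{3 - 15}{3} = \left(- \frac{1}{3}\right) \left(-12\right) = 4$)
$d{\left(x \right)} = -147 + 21 x$ ($d{\left(x \right)} = 21 \left(-7 + x\right) = -147 + 21 x$)
$\sqrt{-1565 + d{\left(Q + 15 \right)}} = \sqrt{-1565 - \left(147 - 21 \left(4 + 15\right)\right)} = \sqrt{-1565 + \left(-147 + 21 \cdot 19\right)} = \sqrt{-1565 + \left(-147 + 399\right)} = \sqrt{-1565 + 252} = \sqrt{-1313} = i \sqrt{1313}$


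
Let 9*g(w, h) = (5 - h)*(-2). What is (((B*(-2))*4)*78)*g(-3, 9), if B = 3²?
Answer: -4992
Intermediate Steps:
g(w, h) = -10/9 + 2*h/9 (g(w, h) = ((5 - h)*(-2))/9 = (-10 + 2*h)/9 = -10/9 + 2*h/9)
B = 9
(((B*(-2))*4)*78)*g(-3, 9) = (((9*(-2))*4)*78)*(-10/9 + (2/9)*9) = (-18*4*78)*(-10/9 + 2) = -72*78*(8/9) = -5616*8/9 = -4992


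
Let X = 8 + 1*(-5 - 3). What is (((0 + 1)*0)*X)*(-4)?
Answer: 0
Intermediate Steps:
X = 0 (X = 8 + 1*(-8) = 8 - 8 = 0)
(((0 + 1)*0)*X)*(-4) = (((0 + 1)*0)*0)*(-4) = ((1*0)*0)*(-4) = (0*0)*(-4) = 0*(-4) = 0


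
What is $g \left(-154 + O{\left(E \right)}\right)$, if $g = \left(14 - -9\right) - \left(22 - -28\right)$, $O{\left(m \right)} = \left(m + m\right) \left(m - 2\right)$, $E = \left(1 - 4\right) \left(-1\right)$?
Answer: $3996$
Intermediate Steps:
$E = 3$ ($E = \left(-3\right) \left(-1\right) = 3$)
$O{\left(m \right)} = 2 m \left(-2 + m\right)$
$g = -27$ ($g = \left(14 + 9\right) - \left(22 + 28\right) = 23 - 50 = -27$)
$g \left(-154 + O{\left(E \right)}\right) = - 27 \left(-154 + 2 \cdot 3 \left(-2 + 3\right)\right) = - 27 \left(-154 + 2 \cdot 3 \cdot 1\right) = - 27 \left(-154 + 6\right) = \left(-27\right) \left(-148\right) = 3996$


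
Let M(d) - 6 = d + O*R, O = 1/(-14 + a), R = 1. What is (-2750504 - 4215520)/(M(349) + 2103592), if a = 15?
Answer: -580502/175329 ≈ -3.3109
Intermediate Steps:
O = 1 (O = 1/(-14 + 15) = 1/1 = 1)
M(d) = 7 + d (M(d) = 6 + (d + 1*1) = 6 + (d + 1) = 6 + (1 + d) = 7 + d)
(-2750504 - 4215520)/(M(349) + 2103592) = (-2750504 - 4215520)/((7 + 349) + 2103592) = -6966024/(356 + 2103592) = -6966024/2103948 = -6966024*1/2103948 = -580502/175329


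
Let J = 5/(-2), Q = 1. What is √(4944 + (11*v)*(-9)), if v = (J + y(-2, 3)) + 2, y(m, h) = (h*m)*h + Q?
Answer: √26706/2 ≈ 81.710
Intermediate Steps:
J = -5/2 (J = 5*(-½) = -5/2 ≈ -2.5000)
y(m, h) = 1 + m*h² (y(m, h) = (h*m)*h + 1 = m*h² + 1 = 1 + m*h²)
v = -35/2 (v = (-5/2 + (1 - 2*3²)) + 2 = (-5/2 + (1 - 2*9)) + 2 = (-5/2 + (1 - 18)) + 2 = (-5/2 - 17) + 2 = -39/2 + 2 = -35/2 ≈ -17.500)
√(4944 + (11*v)*(-9)) = √(4944 + (11*(-35/2))*(-9)) = √(4944 - 385/2*(-9)) = √(4944 + 3465/2) = √(13353/2) = √26706/2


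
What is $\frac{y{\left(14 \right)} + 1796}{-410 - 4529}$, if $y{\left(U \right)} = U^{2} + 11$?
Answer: $- \frac{2003}{4939} \approx -0.40555$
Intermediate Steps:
$y{\left(U \right)} = 11 + U^{2}$
$\frac{y{\left(14 \right)} + 1796}{-410 - 4529} = \frac{\left(11 + 14^{2}\right) + 1796}{-410 - 4529} = \frac{\left(11 + 196\right) + 1796}{-4939} = \left(207 + 1796\right) \left(- \frac{1}{4939}\right) = 2003 \left(- \frac{1}{4939}\right) = - \frac{2003}{4939}$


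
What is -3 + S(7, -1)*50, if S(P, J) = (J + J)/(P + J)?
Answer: -59/3 ≈ -19.667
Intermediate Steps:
S(P, J) = 2*J/(J + P) (S(P, J) = (2*J)/(J + P) = 2*J/(J + P))
-3 + S(7, -1)*50 = -3 + (2*(-1)/(-1 + 7))*50 = -3 + (2*(-1)/6)*50 = -3 + (2*(-1)*(1/6))*50 = -3 - 1/3*50 = -3 - 50/3 = -59/3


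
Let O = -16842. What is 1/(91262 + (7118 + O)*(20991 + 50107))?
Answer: -1/691265690 ≈ -1.4466e-9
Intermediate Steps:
1/(91262 + (7118 + O)*(20991 + 50107)) = 1/(91262 + (7118 - 16842)*(20991 + 50107)) = 1/(91262 - 9724*71098) = 1/(91262 - 691356952) = 1/(-691265690) = -1/691265690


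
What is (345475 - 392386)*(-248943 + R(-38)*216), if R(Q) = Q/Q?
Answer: 11668032297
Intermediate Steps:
R(Q) = 1
(345475 - 392386)*(-248943 + R(-38)*216) = (345475 - 392386)*(-248943 + 1*216) = -46911*(-248943 + 216) = -46911*(-248727) = 11668032297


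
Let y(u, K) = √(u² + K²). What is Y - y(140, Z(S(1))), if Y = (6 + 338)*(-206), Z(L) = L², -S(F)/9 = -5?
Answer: -70864 - 5*√164809 ≈ -72894.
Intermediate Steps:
S(F) = 45 (S(F) = -9*(-5) = 45)
Y = -70864 (Y = 344*(-206) = -70864)
y(u, K) = √(K² + u²)
Y - y(140, Z(S(1))) = -70864 - √((45²)² + 140²) = -70864 - √(2025² + 19600) = -70864 - √(4100625 + 19600) = -70864 - √4120225 = -70864 - 5*√164809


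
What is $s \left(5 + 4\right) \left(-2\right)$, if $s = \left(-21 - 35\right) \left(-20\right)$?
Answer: $-20160$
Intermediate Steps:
$s = 1120$ ($s = \left(-56\right) \left(-20\right) = 1120$)
$s \left(5 + 4\right) \left(-2\right) = 1120 \left(5 + 4\right) \left(-2\right) = 1120 \cdot 9 \left(-2\right) = 1120 \left(-18\right) = -20160$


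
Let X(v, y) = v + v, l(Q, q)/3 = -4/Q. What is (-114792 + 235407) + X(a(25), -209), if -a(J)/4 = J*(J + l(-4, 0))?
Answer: 115015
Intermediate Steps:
l(Q, q) = -12/Q (l(Q, q) = 3*(-4/Q) = -12/Q)
a(J) = -4*J*(3 + J) (a(J) = -4*J*(J - 12/(-4)) = -4*J*(J - 12*(-1/4)) = -4*J*(J + 3) = -4*J*(3 + J))
X(v, y) = 2*v
(-114792 + 235407) + X(a(25), -209) = (-114792 + 235407) + 2*(-4*25*(3 + 25)) = 120615 + 2*(-4*25*28) = 120615 + 2*(-2800) = 120615 - 5600 = 115015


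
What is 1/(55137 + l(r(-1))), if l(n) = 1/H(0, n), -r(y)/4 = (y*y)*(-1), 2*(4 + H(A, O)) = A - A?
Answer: 4/220547 ≈ 1.8137e-5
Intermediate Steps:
H(A, O) = -4 (H(A, O) = -4 + (A - A)/2 = -4 + (½)*0 = -4 + 0 = -4)
r(y) = 4*y² (r(y) = -4*y*y*(-1) = -4*y²*(-1) = -(-4)*y² = 4*y²)
l(n) = -¼ (l(n) = 1/(-4) = -¼)
1/(55137 + l(r(-1))) = 1/(55137 - ¼) = 1/(220547/4) = 4/220547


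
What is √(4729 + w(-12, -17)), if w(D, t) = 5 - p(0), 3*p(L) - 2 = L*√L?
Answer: 10*√426/3 ≈ 68.799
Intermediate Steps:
p(L) = ⅔ + L^(3/2)/3 (p(L) = ⅔ + (L*√L)/3 = ⅔ + L^(3/2)/3)
w(D, t) = 13/3 (w(D, t) = 5 - (⅔ + 0^(3/2)/3) = 5 - (⅔ + (⅓)*0) = 5 - (⅔ + 0) = 5 - 1*⅔ = 5 - ⅔ = 13/3)
√(4729 + w(-12, -17)) = √(4729 + 13/3) = √(14200/3) = 10*√426/3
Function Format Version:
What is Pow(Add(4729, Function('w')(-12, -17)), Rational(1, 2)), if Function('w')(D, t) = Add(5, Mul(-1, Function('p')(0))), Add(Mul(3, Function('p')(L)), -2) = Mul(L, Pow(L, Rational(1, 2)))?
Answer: Mul(Rational(10, 3), Pow(426, Rational(1, 2))) ≈ 68.799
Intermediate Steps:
Function('p')(L) = Add(Rational(2, 3), Mul(Rational(1, 3), Pow(L, Rational(3, 2)))) (Function('p')(L) = Add(Rational(2, 3), Mul(Rational(1, 3), Mul(L, Pow(L, Rational(1, 2))))) = Add(Rational(2, 3), Mul(Rational(1, 3), Pow(L, Rational(3, 2)))))
Function('w')(D, t) = Rational(13, 3) (Function('w')(D, t) = Add(5, Mul(-1, Add(Rational(2, 3), Mul(Rational(1, 3), Pow(0, Rational(3, 2)))))) = Add(5, Mul(-1, Add(Rational(2, 3), Mul(Rational(1, 3), 0)))) = Add(5, Mul(-1, Add(Rational(2, 3), 0))) = Add(5, Mul(-1, Rational(2, 3))) = Add(5, Rational(-2, 3)) = Rational(13, 3))
Pow(Add(4729, Function('w')(-12, -17)), Rational(1, 2)) = Pow(Add(4729, Rational(13, 3)), Rational(1, 2)) = Pow(Rational(14200, 3), Rational(1, 2)) = Mul(Rational(10, 3), Pow(426, Rational(1, 2)))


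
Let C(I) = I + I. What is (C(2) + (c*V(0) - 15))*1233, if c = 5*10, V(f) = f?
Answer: -13563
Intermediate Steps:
c = 50
C(I) = 2*I
(C(2) + (c*V(0) - 15))*1233 = (2*2 + (50*0 - 15))*1233 = (4 + (0 - 15))*1233 = (4 - 15)*1233 = -11*1233 = -13563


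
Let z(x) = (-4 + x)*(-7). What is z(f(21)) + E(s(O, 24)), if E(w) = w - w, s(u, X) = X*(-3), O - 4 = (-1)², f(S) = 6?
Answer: -14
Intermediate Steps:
O = 5 (O = 4 + (-1)² = 4 + 1 = 5)
s(u, X) = -3*X
z(x) = 28 - 7*x
E(w) = 0
z(f(21)) + E(s(O, 24)) = (28 - 7*6) + 0 = (28 - 42) + 0 = -14 + 0 = -14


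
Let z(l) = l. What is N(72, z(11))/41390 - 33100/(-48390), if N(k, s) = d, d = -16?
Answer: 68461738/100143105 ≈ 0.68364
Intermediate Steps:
N(k, s) = -16
N(72, z(11))/41390 - 33100/(-48390) = -16/41390 - 33100/(-48390) = -16*1/41390 - 33100*(-1/48390) = -8/20695 + 3310/4839 = 68461738/100143105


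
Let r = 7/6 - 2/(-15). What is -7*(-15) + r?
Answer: 1063/10 ≈ 106.30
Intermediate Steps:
r = 13/10 (r = 7*(1/6) - 2*(-1/15) = 7/6 + 2/15 = 13/10 ≈ 1.3000)
-7*(-15) + r = -7*(-15) + 13/10 = 105 + 13/10 = 1063/10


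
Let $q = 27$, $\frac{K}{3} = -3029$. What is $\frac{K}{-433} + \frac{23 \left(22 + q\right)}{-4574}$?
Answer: $\frac{41075947}{1980542} \approx 20.74$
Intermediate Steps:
$K = -9087$ ($K = 3 \left(-3029\right) = -9087$)
$\frac{K}{-433} + \frac{23 \left(22 + q\right)}{-4574} = - \frac{9087}{-433} + \frac{23 \left(22 + 27\right)}{-4574} = \left(-9087\right) \left(- \frac{1}{433}\right) + 23 \cdot 49 \left(- \frac{1}{4574}\right) = \frac{9087}{433} + 1127 \left(- \frac{1}{4574}\right) = \frac{9087}{433} - \frac{1127}{4574} = \frac{41075947}{1980542}$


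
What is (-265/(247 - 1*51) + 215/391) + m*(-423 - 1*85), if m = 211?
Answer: -8214521043/76636 ≈ -1.0719e+5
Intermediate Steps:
(-265/(247 - 1*51) + 215/391) + m*(-423 - 1*85) = (-265/(247 - 1*51) + 215/391) + 211*(-423 - 1*85) = (-265/(247 - 51) + 215*(1/391)) + 211*(-423 - 85) = (-265/196 + 215/391) + 211*(-508) = (-265*1/196 + 215/391) - 107188 = (-265/196 + 215/391) - 107188 = -61475/76636 - 107188 = -8214521043/76636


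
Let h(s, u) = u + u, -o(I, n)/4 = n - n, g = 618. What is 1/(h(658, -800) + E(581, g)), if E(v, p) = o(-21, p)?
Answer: -1/1600 ≈ -0.00062500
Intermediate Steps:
o(I, n) = 0 (o(I, n) = -4*(n - n) = -4*0 = 0)
h(s, u) = 2*u
E(v, p) = 0
1/(h(658, -800) + E(581, g)) = 1/(2*(-800) + 0) = 1/(-1600 + 0) = 1/(-1600) = -1/1600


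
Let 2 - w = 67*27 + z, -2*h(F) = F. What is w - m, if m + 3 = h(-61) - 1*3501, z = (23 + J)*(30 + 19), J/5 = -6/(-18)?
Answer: 2747/6 ≈ 457.83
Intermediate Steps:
J = 5/3 (J = 5*(-6/(-18)) = 5*(-6*(-1/18)) = 5*(⅓) = 5/3 ≈ 1.6667)
h(F) = -F/2
z = 3626/3 (z = (23 + 5/3)*(30 + 19) = (74/3)*49 = 3626/3 ≈ 1208.7)
w = -9047/3 (w = 2 - (67*27 + 3626/3) = 2 - (1809 + 3626/3) = 2 - 1*9053/3 = 2 - 9053/3 = -9047/3 ≈ -3015.7)
m = -6947/2 (m = -3 + (-½*(-61) - 1*3501) = -3 + (61/2 - 3501) = -3 - 6941/2 = -6947/2 ≈ -3473.5)
w - m = -9047/3 - 1*(-6947/2) = -9047/3 + 6947/2 = 2747/6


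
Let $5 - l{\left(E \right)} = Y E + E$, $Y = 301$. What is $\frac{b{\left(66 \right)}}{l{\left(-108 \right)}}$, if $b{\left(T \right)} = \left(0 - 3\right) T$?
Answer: $- \frac{198}{32621} \approx -0.0060697$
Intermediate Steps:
$b{\left(T \right)} = - 3 T$
$l{\left(E \right)} = 5 - 302 E$ ($l{\left(E \right)} = 5 - \left(301 E + E\right) = 5 - 302 E$)
$\frac{b{\left(66 \right)}}{l{\left(-108 \right)}} = \frac{\left(-3\right) 66}{5 - -32616} = - \frac{198}{5 + 32616} = - \frac{198}{32621}$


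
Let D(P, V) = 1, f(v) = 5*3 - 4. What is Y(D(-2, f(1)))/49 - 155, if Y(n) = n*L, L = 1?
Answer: -7594/49 ≈ -154.98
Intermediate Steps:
f(v) = 11 (f(v) = 15 - 4 = 11)
Y(n) = n (Y(n) = n*1 = n)
Y(D(-2, f(1)))/49 - 155 = 1/49 - 155 = -7594/49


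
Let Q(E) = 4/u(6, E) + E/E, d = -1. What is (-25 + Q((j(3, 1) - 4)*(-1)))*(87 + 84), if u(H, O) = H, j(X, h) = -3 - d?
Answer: -3990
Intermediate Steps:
j(X, h) = -2 (j(X, h) = -3 - 1*(-1) = -3 + 1 = -2)
Q(E) = 5/3 (Q(E) = 4/6 + E/E = 4*(⅙) + 1 = ⅔ + 1 = 5/3)
(-25 + Q((j(3, 1) - 4)*(-1)))*(87 + 84) = (-25 + 5/3)*(87 + 84) = -70/3*171 = -3990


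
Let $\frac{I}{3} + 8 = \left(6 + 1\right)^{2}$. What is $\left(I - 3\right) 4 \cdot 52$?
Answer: $24960$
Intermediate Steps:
$I = 123$ ($I = -24 + 3 \left(6 + 1\right)^{2} = -24 + 3 \cdot 7^{2} = -24 + 3 \cdot 49 = -24 + 147 = 123$)
$\left(I - 3\right) 4 \cdot 52 = \left(123 - 3\right) 4 \cdot 52 = 120 \cdot 4 \cdot 52 = 480 \cdot 52 = 24960$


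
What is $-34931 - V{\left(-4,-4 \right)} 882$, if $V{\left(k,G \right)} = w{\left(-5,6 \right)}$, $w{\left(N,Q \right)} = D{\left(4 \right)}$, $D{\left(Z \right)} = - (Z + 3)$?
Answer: $-28757$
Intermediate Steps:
$D{\left(Z \right)} = -3 - Z$ ($D{\left(Z \right)} = - (3 + Z) = -3 - Z$)
$w{\left(N,Q \right)} = -7$ ($w{\left(N,Q \right)} = -3 - 4 = -7$)
$V{\left(k,G \right)} = -7$
$-34931 - V{\left(-4,-4 \right)} 882 = -34931 - \left(-7\right) 882 = -34931 - -6174 = -34931 + 6174 = -28757$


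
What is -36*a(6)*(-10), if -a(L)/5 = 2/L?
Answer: -600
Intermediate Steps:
a(L) = -10/L
-36*a(6)*(-10) = -(-360)/6*(-10) = -36*(-5/3)*(-10) = 60*(-10) = -600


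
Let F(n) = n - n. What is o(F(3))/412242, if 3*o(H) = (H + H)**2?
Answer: 0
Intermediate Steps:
F(n) = 0
o(H) = 4*H**2/3 (o(H) = (H + H)**2/3 = (2*H)**2/3 = (4*H**2)/3 = 4*H**2/3)
o(F(3))/412242 = ((4/3)*0**2)/412242 = ((4/3)*0)*(1/412242) = 0*(1/412242) = 0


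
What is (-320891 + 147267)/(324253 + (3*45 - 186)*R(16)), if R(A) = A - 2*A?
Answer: -173624/325069 ≈ -0.53411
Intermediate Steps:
R(A) = -A (R(A) = A - 2*A = -A)
(-320891 + 147267)/(324253 + (3*45 - 186)*R(16)) = (-320891 + 147267)/(324253 + (3*45 - 186)*(-1*16)) = -173624/(324253 + (135 - 186)*(-16)) = -173624/(324253 - 51*(-16)) = -173624/(324253 + 816) = -173624/325069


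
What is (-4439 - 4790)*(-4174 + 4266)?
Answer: -849068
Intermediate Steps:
(-4439 - 4790)*(-4174 + 4266) = -9229*92 = -849068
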